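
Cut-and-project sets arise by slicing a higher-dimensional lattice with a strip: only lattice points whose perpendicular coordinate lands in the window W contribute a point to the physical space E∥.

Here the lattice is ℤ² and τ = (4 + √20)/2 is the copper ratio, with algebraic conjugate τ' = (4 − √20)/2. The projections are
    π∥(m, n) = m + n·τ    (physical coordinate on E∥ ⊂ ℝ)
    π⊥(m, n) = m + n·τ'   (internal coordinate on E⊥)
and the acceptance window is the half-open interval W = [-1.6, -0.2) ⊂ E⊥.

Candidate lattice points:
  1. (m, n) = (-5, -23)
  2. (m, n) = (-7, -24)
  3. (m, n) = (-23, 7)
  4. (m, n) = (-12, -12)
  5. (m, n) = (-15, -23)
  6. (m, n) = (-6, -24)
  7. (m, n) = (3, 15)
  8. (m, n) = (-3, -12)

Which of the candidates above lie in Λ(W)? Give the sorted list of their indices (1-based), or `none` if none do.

Compute τ' = (4−√20)/2 = -0.2361, so π⊥(m,n) = m -0.2361·n.
[1] lift (-5,-23): star map gives 0.4296; window check -1.6 ≤ 0.4296 < -0.2 is false → out
[2] lift (-7,-24): star map gives -1.3344; window check -1.6 ≤ -1.3344 < -0.2 is true → IN Λ
[3] lift (-23,7): star map gives -24.6525; window check -1.6 ≤ -24.6525 < -0.2 is false → out
[4] lift (-12,-12): star map gives -9.1672; window check -1.6 ≤ -9.1672 < -0.2 is false → out
[5] lift (-15,-23): star map gives -9.5704; window check -1.6 ≤ -9.5704 < -0.2 is false → out
[6] lift (-6,-24): star map gives -0.3344; window check -1.6 ≤ -0.3344 < -0.2 is true → IN Λ
[7] lift (3,15): star map gives -0.5410; window check -1.6 ≤ -0.5410 < -0.2 is true → IN Λ
[8] lift (-3,-12): star map gives -0.1672; window check -1.6 ≤ -0.1672 < -0.2 is false → out

2, 6, 7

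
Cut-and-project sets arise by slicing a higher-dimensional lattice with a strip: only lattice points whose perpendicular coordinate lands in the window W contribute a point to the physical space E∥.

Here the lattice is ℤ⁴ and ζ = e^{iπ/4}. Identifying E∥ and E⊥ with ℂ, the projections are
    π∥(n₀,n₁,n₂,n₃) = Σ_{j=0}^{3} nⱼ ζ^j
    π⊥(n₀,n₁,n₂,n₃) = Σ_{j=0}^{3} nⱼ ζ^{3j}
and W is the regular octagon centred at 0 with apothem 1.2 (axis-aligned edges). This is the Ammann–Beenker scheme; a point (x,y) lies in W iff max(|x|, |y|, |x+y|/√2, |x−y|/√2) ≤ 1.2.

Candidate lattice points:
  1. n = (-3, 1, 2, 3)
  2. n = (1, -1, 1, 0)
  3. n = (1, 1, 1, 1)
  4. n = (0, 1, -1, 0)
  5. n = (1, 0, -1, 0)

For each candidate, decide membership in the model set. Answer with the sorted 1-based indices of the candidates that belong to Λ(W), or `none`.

Internal map: ζ^{3j} for j=0..3 gives (1,0), (−√2/2,√2/2), (0,−1), (√2/2,√2/2).
candidate 1: n = (-3, 1, 2, 3) → π⊥ ≈ (-1.5858, +0.8284); max(|x|,|y|,|x±y|/√2) = 1.7071 > 1.2 ⇒ ∉ W
candidate 2: n = (1, -1, 1, 0) → π⊥ ≈ (+1.7071, -1.7071); max(|x|,|y|,|x±y|/√2) = 2.4142 > 1.2 ⇒ ∉ W
candidate 3: n = (1, 1, 1, 1) → π⊥ ≈ (+1.0000, +0.4142); max(|x|,|y|,|x±y|/√2) = 1.0000 ≤ 1.2 ⇒ ∈ W
candidate 4: n = (0, 1, -1, 0) → π⊥ ≈ (-0.7071, +1.7071); max(|x|,|y|,|x±y|/√2) = 1.7071 > 1.2 ⇒ ∉ W
candidate 5: n = (1, 0, -1, 0) → π⊥ ≈ (+1.0000, +1.0000); max(|x|,|y|,|x±y|/√2) = 1.4142 > 1.2 ⇒ ∉ W

3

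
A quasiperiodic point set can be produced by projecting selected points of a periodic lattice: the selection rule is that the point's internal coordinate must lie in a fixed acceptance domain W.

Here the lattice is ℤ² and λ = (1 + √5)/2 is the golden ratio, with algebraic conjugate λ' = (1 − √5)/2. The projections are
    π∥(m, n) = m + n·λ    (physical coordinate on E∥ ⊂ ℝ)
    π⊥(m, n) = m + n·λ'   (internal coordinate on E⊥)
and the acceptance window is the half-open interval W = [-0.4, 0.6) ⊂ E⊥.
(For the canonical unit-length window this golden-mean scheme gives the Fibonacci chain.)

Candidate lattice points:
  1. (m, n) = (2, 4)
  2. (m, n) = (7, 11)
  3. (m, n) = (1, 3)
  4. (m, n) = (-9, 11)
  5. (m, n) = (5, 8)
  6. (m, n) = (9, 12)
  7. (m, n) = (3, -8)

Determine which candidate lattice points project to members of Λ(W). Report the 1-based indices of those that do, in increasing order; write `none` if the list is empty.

Numerically λ ≈ 1.61803 and λ' = −1/λ ≈ -0.61803.
#1 (2,4): internal coord 2 + (4)·λ' = -0.47214; -0.47214 ∉ [-0.4, 0.6) → out
#2 (7,11): internal coord 7 + (11)·λ' = +0.20163; +0.20163 ∈ [-0.4, 0.6) → IN Λ
#3 (1,3): internal coord 1 + (3)·λ' = -0.85410; -0.85410 ∉ [-0.4, 0.6) → out
#4 (-9,11): internal coord -9 + (11)·λ' = -15.79837; -15.79837 ∉ [-0.4, 0.6) → out
#5 (5,8): internal coord 5 + (8)·λ' = +0.05573; +0.05573 ∈ [-0.4, 0.6) → IN Λ
#6 (9,12): internal coord 9 + (12)·λ' = +1.58359; +1.58359 ∉ [-0.4, 0.6) → out
#7 (3,-8): internal coord 3 + (-8)·λ' = +7.94427; +7.94427 ∉ [-0.4, 0.6) → out

2, 5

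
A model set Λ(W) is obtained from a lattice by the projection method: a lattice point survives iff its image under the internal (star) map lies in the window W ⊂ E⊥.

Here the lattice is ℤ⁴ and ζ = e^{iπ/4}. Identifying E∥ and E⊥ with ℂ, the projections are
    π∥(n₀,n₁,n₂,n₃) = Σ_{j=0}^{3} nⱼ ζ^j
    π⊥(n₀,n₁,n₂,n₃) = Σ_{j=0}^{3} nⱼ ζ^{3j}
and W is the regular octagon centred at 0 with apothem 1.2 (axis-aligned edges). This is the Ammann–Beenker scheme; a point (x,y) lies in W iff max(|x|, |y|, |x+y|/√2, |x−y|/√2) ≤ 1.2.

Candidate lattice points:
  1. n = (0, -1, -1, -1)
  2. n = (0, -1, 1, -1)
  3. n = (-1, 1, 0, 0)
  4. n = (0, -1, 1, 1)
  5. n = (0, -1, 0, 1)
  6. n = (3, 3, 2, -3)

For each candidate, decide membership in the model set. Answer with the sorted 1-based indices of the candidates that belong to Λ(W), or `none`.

Internal map: ζ^{3j} for j=0..3 gives (1,0), (−√2/2,√2/2), (0,−1), (√2/2,√2/2).
#1 (0, -1, -1, -1): internal (0.0000, -0.4142); octagon support 0.4142 vs apothem 1.2 → ∈ W
#2 (0, -1, 1, -1): internal (0.0000, -2.4142); octagon support 2.4142 vs apothem 1.2 → ∉ W
#3 (-1, 1, 0, 0): internal (-1.7071, 0.7071); octagon support 1.7071 vs apothem 1.2 → ∉ W
#4 (0, -1, 1, 1): internal (1.4142, -1.0000); octagon support 1.7071 vs apothem 1.2 → ∉ W
#5 (0, -1, 0, 1): internal (1.4142, 0.0000); octagon support 1.4142 vs apothem 1.2 → ∉ W
#6 (3, 3, 2, -3): internal (-1.2426, -2.0000); octagon support 2.2929 vs apothem 1.2 → ∉ W

1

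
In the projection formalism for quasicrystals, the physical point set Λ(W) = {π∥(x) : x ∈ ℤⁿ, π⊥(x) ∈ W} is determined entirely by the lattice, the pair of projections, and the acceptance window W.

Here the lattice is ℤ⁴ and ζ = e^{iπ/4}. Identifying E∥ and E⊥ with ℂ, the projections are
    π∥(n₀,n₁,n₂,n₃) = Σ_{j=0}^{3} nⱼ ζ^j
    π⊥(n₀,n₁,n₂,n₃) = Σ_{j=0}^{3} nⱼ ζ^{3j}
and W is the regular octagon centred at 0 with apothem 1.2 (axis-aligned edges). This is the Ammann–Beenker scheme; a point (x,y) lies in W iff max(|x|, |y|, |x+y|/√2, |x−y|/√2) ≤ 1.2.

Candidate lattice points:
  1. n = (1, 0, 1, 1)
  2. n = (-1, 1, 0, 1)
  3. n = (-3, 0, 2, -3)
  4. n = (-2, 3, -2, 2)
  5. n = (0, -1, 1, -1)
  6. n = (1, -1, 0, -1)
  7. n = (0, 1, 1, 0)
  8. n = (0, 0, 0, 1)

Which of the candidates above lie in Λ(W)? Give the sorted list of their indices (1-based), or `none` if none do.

7, 8

π⊥(n) = n₀ + n₁ζ³ + n₂ζ⁶ + n₃ζ⁹ where ζ = e^{iπ/4}.
candidate 1: n = (1, 0, 1, 1) → π⊥ ≈ (+1.7071, -0.2929); max(|x|,|y|,|x±y|/√2) = 1.7071 > 1.2 ⇒ ∉ W
candidate 2: n = (-1, 1, 0, 1) → π⊥ ≈ (-1.0000, +1.4142); max(|x|,|y|,|x±y|/√2) = 1.7071 > 1.2 ⇒ ∉ W
candidate 3: n = (-3, 0, 2, -3) → π⊥ ≈ (-5.1213, -4.1213); max(|x|,|y|,|x±y|/√2) = 6.5355 > 1.2 ⇒ ∉ W
candidate 4: n = (-2, 3, -2, 2) → π⊥ ≈ (-2.7071, +5.5355); max(|x|,|y|,|x±y|/√2) = 5.8284 > 1.2 ⇒ ∉ W
candidate 5: n = (0, -1, 1, -1) → π⊥ ≈ (+0.0000, -2.4142); max(|x|,|y|,|x±y|/√2) = 2.4142 > 1.2 ⇒ ∉ W
candidate 6: n = (1, -1, 0, -1) → π⊥ ≈ (+1.0000, -1.4142); max(|x|,|y|,|x±y|/√2) = 1.7071 > 1.2 ⇒ ∉ W
candidate 7: n = (0, 1, 1, 0) → π⊥ ≈ (-0.7071, -0.2929); max(|x|,|y|,|x±y|/√2) = 0.7071 ≤ 1.2 ⇒ ∈ W
candidate 8: n = (0, 0, 0, 1) → π⊥ ≈ (+0.7071, +0.7071); max(|x|,|y|,|x±y|/√2) = 1.0000 ≤ 1.2 ⇒ ∈ W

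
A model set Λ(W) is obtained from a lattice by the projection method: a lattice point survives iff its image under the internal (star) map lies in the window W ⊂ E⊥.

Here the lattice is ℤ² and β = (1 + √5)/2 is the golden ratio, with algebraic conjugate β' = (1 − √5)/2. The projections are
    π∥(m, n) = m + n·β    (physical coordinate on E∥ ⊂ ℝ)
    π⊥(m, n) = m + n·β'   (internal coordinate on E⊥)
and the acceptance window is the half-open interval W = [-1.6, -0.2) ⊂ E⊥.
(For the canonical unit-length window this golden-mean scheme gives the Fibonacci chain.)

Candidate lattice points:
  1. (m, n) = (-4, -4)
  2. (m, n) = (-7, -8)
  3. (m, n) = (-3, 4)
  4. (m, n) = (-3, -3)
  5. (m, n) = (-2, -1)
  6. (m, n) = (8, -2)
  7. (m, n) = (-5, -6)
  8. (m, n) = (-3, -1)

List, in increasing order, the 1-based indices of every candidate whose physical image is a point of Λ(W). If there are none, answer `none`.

Numerically β ≈ 1.61803 and β' = −1/β ≈ -0.61803.
[1] lift (-4,-4): star map gives -1.52786; window check -1.6 ≤ -1.52786 < -0.2 is true → IN Λ
[2] lift (-7,-8): star map gives -2.05573; window check -1.6 ≤ -2.05573 < -0.2 is false → out
[3] lift (-3,4): star map gives -5.47214; window check -1.6 ≤ -5.47214 < -0.2 is false → out
[4] lift (-3,-3): star map gives -1.14590; window check -1.6 ≤ -1.14590 < -0.2 is true → IN Λ
[5] lift (-2,-1): star map gives -1.38197; window check -1.6 ≤ -1.38197 < -0.2 is true → IN Λ
[6] lift (8,-2): star map gives 9.23607; window check -1.6 ≤ 9.23607 < -0.2 is false → out
[7] lift (-5,-6): star map gives -1.29180; window check -1.6 ≤ -1.29180 < -0.2 is true → IN Λ
[8] lift (-3,-1): star map gives -2.38197; window check -1.6 ≤ -2.38197 < -0.2 is false → out

1, 4, 5, 7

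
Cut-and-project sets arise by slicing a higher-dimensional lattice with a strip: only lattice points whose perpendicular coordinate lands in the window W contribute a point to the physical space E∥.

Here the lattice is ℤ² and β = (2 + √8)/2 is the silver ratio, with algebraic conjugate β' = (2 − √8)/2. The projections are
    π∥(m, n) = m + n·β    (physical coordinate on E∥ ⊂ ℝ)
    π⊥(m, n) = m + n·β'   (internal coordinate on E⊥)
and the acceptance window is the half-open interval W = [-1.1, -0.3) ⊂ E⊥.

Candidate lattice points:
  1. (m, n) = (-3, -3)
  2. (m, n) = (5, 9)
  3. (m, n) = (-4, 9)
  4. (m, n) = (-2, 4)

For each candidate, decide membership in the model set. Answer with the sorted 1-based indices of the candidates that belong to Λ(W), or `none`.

none

Compute β' = (2−√8)/2 = -0.414214, so π⊥(m,n) = m -0.414214·n.
[1] lift (-3,-3): star map gives -1.757359; window check -1.1 ≤ -1.757359 < -0.3 is false → out
[2] lift (5,9): star map gives 1.272078; window check -1.1 ≤ 1.272078 < -0.3 is false → out
[3] lift (-4,9): star map gives -7.727922; window check -1.1 ≤ -7.727922 < -0.3 is false → out
[4] lift (-2,4): star map gives -3.656854; window check -1.1 ≤ -3.656854 < -0.3 is false → out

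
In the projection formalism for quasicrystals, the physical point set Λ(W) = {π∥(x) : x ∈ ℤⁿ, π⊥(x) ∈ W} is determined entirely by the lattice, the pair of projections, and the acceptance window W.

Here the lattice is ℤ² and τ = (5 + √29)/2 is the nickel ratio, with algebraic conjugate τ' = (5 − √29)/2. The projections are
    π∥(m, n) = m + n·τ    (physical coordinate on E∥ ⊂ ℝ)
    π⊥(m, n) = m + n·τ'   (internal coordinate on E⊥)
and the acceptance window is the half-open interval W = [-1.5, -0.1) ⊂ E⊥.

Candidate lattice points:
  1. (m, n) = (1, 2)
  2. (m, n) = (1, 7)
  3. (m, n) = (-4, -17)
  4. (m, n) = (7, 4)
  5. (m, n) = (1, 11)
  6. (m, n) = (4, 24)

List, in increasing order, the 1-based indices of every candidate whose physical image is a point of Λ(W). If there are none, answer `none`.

2, 3, 5, 6

τ' = (5−√29)/2 ≈ -0.192582.
#1 (1,2): internal coord 1 + (2)·τ' = +0.614835; +0.614835 ∉ [-1.5, -0.1) → out
#2 (1,7): internal coord 1 + (7)·τ' = -0.348077; -0.348077 ∈ [-1.5, -0.1) → IN Λ
#3 (-4,-17): internal coord -4 + (-17)·τ' = -0.726099; -0.726099 ∈ [-1.5, -0.1) → IN Λ
#4 (7,4): internal coord 7 + (4)·τ' = +6.229670; +6.229670 ∉ [-1.5, -0.1) → out
#5 (1,11): internal coord 1 + (11)·τ' = -1.118406; -1.118406 ∈ [-1.5, -0.1) → IN Λ
#6 (4,24): internal coord 4 + (24)·τ' = -0.621978; -0.621978 ∈ [-1.5, -0.1) → IN Λ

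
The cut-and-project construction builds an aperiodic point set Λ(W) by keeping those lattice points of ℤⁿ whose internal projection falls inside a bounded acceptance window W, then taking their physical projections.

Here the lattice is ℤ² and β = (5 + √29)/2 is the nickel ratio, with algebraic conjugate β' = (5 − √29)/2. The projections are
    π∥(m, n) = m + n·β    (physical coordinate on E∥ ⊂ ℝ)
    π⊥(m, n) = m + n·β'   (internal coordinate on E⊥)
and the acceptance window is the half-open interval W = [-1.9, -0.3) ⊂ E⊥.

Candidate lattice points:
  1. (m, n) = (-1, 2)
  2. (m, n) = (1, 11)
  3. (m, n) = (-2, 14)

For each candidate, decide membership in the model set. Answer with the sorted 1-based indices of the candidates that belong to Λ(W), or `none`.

Numerically β ≈ 5.192582 and β' = −1/β ≈ -0.192582.
[1] lift (-1,2): star map gives -1.385165; window check -1.9 ≤ -1.385165 < -0.3 is true → IN Λ
[2] lift (1,11): star map gives -1.118406; window check -1.9 ≤ -1.118406 < -0.3 is true → IN Λ
[3] lift (-2,14): star map gives -4.696154; window check -1.9 ≤ -4.696154 < -0.3 is false → out

1, 2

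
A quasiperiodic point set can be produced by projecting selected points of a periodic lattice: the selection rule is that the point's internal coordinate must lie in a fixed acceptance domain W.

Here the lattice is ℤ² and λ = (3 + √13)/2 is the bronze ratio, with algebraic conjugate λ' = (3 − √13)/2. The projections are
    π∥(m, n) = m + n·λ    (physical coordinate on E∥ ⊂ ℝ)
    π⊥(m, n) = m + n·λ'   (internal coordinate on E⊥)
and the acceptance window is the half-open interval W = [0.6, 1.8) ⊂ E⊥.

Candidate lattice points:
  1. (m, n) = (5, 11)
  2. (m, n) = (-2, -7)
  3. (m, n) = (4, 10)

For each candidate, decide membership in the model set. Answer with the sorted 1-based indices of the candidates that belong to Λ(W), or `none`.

Compute λ' = (3−√13)/2 = -0.3028, so π⊥(m,n) = m -0.3028·n.
#1 (5,11): internal coord 5 + (11)·λ' = +1.6695; +1.6695 ∈ [0.6, 1.8) → IN Λ
#2 (-2,-7): internal coord -2 + (-7)·λ' = +0.1194; +0.1194 ∉ [0.6, 1.8) → out
#3 (4,10): internal coord 4 + (10)·λ' = +0.9722; +0.9722 ∈ [0.6, 1.8) → IN Λ

1, 3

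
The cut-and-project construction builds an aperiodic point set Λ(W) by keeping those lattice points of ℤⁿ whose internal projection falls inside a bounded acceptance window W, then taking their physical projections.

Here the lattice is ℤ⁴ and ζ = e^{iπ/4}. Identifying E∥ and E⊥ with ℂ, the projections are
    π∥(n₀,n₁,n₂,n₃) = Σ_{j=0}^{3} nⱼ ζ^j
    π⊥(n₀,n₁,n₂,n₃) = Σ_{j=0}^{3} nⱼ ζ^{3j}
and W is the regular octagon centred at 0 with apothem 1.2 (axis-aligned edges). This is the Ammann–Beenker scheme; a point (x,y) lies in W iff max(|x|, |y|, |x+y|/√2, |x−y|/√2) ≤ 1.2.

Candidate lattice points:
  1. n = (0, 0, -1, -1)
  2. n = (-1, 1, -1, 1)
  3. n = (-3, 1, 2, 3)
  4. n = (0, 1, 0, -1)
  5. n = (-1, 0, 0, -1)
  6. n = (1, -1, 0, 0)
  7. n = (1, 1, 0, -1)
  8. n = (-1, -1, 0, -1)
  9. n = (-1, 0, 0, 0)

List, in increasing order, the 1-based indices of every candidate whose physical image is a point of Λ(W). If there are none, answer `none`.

1, 7, 9

π⊥(n) = n₀ + n₁ζ³ + n₂ζ⁶ + n₃ζ⁹ where ζ = e^{iπ/4}.
#1 (0, 0, -1, -1): internal (-0.7071, 0.2929); octagon support 0.7071 vs apothem 1.2 → ∈ W
#2 (-1, 1, -1, 1): internal (-1.0000, 2.4142); octagon support 2.4142 vs apothem 1.2 → ∉ W
#3 (-3, 1, 2, 3): internal (-1.5858, 0.8284); octagon support 1.7071 vs apothem 1.2 → ∉ W
#4 (0, 1, 0, -1): internal (-1.4142, 0.0000); octagon support 1.4142 vs apothem 1.2 → ∉ W
#5 (-1, 0, 0, -1): internal (-1.7071, -0.7071); octagon support 1.7071 vs apothem 1.2 → ∉ W
#6 (1, -1, 0, 0): internal (1.7071, -0.7071); octagon support 1.7071 vs apothem 1.2 → ∉ W
#7 (1, 1, 0, -1): internal (-0.4142, 0.0000); octagon support 0.4142 vs apothem 1.2 → ∈ W
#8 (-1, -1, 0, -1): internal (-1.0000, -1.4142); octagon support 1.7071 vs apothem 1.2 → ∉ W
#9 (-1, 0, 0, 0): internal (-1.0000, 0.0000); octagon support 1.0000 vs apothem 1.2 → ∈ W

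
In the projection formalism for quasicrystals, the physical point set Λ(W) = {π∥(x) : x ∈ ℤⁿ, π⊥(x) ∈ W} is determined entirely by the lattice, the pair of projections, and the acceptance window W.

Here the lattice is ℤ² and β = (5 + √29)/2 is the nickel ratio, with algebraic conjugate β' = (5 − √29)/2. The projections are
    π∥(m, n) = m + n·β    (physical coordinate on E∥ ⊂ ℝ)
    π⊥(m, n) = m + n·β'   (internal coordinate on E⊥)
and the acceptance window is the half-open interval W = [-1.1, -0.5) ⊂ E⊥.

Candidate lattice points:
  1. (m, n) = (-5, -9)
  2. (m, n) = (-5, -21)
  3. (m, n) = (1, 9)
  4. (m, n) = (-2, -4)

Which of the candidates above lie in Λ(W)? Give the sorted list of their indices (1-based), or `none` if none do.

2, 3

Compute β' = (5−√29)/2 = -0.1926, so π⊥(m,n) = m -0.1926·n.
[1] lift (-5,-9): star map gives -3.2668; window check -1.1 ≤ -3.2668 < -0.5 is false → out
[2] lift (-5,-21): star map gives -0.9558; window check -1.1 ≤ -0.9558 < -0.5 is true → IN Λ
[3] lift (1,9): star map gives -0.7332; window check -1.1 ≤ -0.7332 < -0.5 is true → IN Λ
[4] lift (-2,-4): star map gives -1.2297; window check -1.1 ≤ -1.2297 < -0.5 is false → out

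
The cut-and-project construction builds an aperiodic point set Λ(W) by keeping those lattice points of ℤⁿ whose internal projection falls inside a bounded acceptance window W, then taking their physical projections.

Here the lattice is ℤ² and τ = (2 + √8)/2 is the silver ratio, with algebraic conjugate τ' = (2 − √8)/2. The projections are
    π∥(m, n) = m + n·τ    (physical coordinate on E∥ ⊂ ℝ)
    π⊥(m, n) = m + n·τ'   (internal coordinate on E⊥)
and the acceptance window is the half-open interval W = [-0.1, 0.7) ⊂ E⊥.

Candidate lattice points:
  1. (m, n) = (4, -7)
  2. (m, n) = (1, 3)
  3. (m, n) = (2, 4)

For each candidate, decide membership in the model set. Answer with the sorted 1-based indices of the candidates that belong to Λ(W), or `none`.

3

τ' = (2−√8)/2 ≈ -0.4142.
candidate 1: (m,n)=(4,-7) → π∥ = 4-7·τ ≈ -12.8995, π⊥ = 4-7·τ' ≈ 6.8995 ∉ [-0.1, 0.7) ⇒ out
candidate 2: (m,n)=(1,3) → π∥ = 1+3·τ ≈ 8.2426, π⊥ = 1+3·τ' ≈ -0.2426 ∉ [-0.1, 0.7) ⇒ out
candidate 3: (m,n)=(2,4) → π∥ = 2+4·τ ≈ 11.6569, π⊥ = 2+4·τ' ≈ 0.3431 ∈ [-0.1, 0.7) ⇒ IN Λ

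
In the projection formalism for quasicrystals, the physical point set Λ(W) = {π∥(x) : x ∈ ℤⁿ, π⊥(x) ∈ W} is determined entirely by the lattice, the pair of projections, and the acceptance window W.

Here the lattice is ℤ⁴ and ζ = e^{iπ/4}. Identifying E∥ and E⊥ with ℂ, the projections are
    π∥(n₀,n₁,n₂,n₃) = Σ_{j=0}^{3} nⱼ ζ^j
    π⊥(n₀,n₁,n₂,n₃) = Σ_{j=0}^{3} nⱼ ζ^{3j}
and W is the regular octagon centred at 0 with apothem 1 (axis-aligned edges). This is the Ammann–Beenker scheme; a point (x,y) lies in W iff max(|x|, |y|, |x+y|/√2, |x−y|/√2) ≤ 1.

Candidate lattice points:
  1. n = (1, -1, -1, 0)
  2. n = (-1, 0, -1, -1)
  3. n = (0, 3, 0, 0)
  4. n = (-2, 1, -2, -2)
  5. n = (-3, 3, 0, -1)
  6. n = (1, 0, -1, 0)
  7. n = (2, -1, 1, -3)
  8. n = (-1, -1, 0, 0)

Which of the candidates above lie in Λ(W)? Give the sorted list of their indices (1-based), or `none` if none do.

8

Internal map: ζ^{3j} for j=0..3 gives (1,0), (−√2/2,√2/2), (0,−1), (√2/2,√2/2).
#1 (1, -1, -1, 0): internal (1.70711, 0.29289); octagon support 1.70711 vs apothem 1 → ∉ W
#2 (-1, 0, -1, -1): internal (-1.70711, 0.29289); octagon support 1.70711 vs apothem 1 → ∉ W
#3 (0, 3, 0, 0): internal (-2.12132, 2.12132); octagon support 3.00000 vs apothem 1 → ∉ W
#4 (-2, 1, -2, -2): internal (-4.12132, 1.29289); octagon support 4.12132 vs apothem 1 → ∉ W
#5 (-3, 3, 0, -1): internal (-5.82843, 1.41421); octagon support 5.82843 vs apothem 1 → ∉ W
#6 (1, 0, -1, 0): internal (1.00000, 1.00000); octagon support 1.41421 vs apothem 1 → ∉ W
#7 (2, -1, 1, -3): internal (0.58579, -3.82843); octagon support 3.82843 vs apothem 1 → ∉ W
#8 (-1, -1, 0, 0): internal (-0.29289, -0.70711); octagon support 0.70711 vs apothem 1 → ∈ W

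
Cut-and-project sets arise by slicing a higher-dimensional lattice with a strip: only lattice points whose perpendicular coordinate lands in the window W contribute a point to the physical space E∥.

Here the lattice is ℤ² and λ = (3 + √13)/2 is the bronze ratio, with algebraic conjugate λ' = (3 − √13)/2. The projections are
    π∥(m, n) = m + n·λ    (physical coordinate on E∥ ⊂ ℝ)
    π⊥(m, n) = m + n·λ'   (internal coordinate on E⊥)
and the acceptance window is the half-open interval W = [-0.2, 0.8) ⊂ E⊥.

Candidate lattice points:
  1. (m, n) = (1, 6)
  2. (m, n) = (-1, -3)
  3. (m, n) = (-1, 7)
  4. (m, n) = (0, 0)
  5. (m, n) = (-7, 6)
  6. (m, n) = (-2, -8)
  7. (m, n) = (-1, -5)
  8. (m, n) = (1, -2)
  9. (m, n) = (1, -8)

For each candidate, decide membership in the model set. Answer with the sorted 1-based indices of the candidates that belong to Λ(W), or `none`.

Numerically λ ≈ 3.3028 and λ' = −1/λ ≈ -0.3028.
#1 (1,6): internal coord 1 + (6)·λ' = -0.8167; -0.8167 ∉ [-0.2, 0.8) → out
#2 (-1,-3): internal coord -1 + (-3)·λ' = -0.0917; -0.0917 ∈ [-0.2, 0.8) → IN Λ
#3 (-1,7): internal coord -1 + (7)·λ' = -3.1194; -3.1194 ∉ [-0.2, 0.8) → out
#4 (0,0): internal coord 0 + (0)·λ' = +0.0000; +0.0000 ∈ [-0.2, 0.8) → IN Λ
#5 (-7,6): internal coord -7 + (6)·λ' = -8.8167; -8.8167 ∉ [-0.2, 0.8) → out
#6 (-2,-8): internal coord -2 + (-8)·λ' = +0.4222; +0.4222 ∈ [-0.2, 0.8) → IN Λ
#7 (-1,-5): internal coord -1 + (-5)·λ' = +0.5139; +0.5139 ∈ [-0.2, 0.8) → IN Λ
#8 (1,-2): internal coord 1 + (-2)·λ' = +1.6056; +1.6056 ∉ [-0.2, 0.8) → out
#9 (1,-8): internal coord 1 + (-8)·λ' = +3.4222; +3.4222 ∉ [-0.2, 0.8) → out

2, 4, 6, 7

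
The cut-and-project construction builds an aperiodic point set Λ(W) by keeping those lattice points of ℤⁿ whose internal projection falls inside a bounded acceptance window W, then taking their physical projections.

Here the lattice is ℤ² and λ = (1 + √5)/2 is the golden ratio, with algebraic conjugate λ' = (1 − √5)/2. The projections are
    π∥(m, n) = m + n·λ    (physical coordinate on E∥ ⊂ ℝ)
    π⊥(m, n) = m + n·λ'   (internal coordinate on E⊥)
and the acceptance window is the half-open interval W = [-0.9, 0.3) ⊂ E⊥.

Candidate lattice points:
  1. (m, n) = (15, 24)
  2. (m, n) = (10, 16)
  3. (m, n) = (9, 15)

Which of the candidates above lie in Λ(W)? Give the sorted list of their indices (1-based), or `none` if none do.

1, 2, 3

λ' = (1−√5)/2 ≈ -0.6180.
[1] lift (15,24): star map gives 0.1672; window check -0.9 ≤ 0.1672 < 0.3 is true → IN Λ
[2] lift (10,16): star map gives 0.1115; window check -0.9 ≤ 0.1115 < 0.3 is true → IN Λ
[3] lift (9,15): star map gives -0.2705; window check -0.9 ≤ -0.2705 < 0.3 is true → IN Λ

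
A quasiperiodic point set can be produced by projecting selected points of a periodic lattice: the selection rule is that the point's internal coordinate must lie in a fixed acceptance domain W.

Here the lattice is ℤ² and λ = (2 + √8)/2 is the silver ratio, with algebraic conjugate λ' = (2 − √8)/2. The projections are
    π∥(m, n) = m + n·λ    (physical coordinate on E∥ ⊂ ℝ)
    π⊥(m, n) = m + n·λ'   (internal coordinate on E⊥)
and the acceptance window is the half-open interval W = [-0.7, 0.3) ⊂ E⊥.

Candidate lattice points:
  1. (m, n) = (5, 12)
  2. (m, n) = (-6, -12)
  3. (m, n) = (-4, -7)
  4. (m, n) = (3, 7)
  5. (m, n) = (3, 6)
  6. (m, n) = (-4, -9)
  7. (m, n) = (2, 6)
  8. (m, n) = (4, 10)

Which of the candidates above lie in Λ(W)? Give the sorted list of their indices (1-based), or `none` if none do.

1, 4, 6, 7, 8

Numerically λ ≈ 2.41421 and λ' = −1/λ ≈ -0.41421.
[1] lift (5,12): star map gives 0.02944; window check -0.7 ≤ 0.02944 < 0.3 is true → IN Λ
[2] lift (-6,-12): star map gives -1.02944; window check -0.7 ≤ -1.02944 < 0.3 is false → out
[3] lift (-4,-7): star map gives -1.10051; window check -0.7 ≤ -1.10051 < 0.3 is false → out
[4] lift (3,7): star map gives 0.10051; window check -0.7 ≤ 0.10051 < 0.3 is true → IN Λ
[5] lift (3,6): star map gives 0.51472; window check -0.7 ≤ 0.51472 < 0.3 is false → out
[6] lift (-4,-9): star map gives -0.27208; window check -0.7 ≤ -0.27208 < 0.3 is true → IN Λ
[7] lift (2,6): star map gives -0.48528; window check -0.7 ≤ -0.48528 < 0.3 is true → IN Λ
[8] lift (4,10): star map gives -0.14214; window check -0.7 ≤ -0.14214 < 0.3 is true → IN Λ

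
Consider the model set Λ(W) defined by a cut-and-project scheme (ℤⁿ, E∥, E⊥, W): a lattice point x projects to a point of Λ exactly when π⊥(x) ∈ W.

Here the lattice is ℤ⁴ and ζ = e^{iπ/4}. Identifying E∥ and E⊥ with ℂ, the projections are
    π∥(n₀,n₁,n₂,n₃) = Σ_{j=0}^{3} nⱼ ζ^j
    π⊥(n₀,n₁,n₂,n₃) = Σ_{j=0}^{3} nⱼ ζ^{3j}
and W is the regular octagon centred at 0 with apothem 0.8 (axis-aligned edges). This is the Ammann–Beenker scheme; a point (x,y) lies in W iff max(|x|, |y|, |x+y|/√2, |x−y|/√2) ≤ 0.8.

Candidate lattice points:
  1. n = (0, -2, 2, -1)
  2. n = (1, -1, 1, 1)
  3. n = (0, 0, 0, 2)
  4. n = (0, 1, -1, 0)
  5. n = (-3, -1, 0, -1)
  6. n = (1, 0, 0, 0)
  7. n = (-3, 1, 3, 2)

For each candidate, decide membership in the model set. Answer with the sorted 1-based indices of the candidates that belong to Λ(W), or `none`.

π⊥(n) = n₀ + n₁ζ³ + n₂ζ⁶ + n₃ζ⁹ where ζ = e^{iπ/4}.
candidate 1: n = (0, -2, 2, -1) → π⊥ ≈ (+0.7071, -4.1213); max(|x|,|y|,|x±y|/√2) = 4.1213 > 0.8 ⇒ ∉ W
candidate 2: n = (1, -1, 1, 1) → π⊥ ≈ (+2.4142, -1.0000); max(|x|,|y|,|x±y|/√2) = 2.4142 > 0.8 ⇒ ∉ W
candidate 3: n = (0, 0, 0, 2) → π⊥ ≈ (+1.4142, +1.4142); max(|x|,|y|,|x±y|/√2) = 2.0000 > 0.8 ⇒ ∉ W
candidate 4: n = (0, 1, -1, 0) → π⊥ ≈ (-0.7071, +1.7071); max(|x|,|y|,|x±y|/√2) = 1.7071 > 0.8 ⇒ ∉ W
candidate 5: n = (-3, -1, 0, -1) → π⊥ ≈ (-3.0000, -1.4142); max(|x|,|y|,|x±y|/√2) = 3.1213 > 0.8 ⇒ ∉ W
candidate 6: n = (1, 0, 0, 0) → π⊥ ≈ (+1.0000, +0.0000); max(|x|,|y|,|x±y|/√2) = 1.0000 > 0.8 ⇒ ∉ W
candidate 7: n = (-3, 1, 3, 2) → π⊥ ≈ (-2.2929, -0.8787); max(|x|,|y|,|x±y|/√2) = 2.2929 > 0.8 ⇒ ∉ W

none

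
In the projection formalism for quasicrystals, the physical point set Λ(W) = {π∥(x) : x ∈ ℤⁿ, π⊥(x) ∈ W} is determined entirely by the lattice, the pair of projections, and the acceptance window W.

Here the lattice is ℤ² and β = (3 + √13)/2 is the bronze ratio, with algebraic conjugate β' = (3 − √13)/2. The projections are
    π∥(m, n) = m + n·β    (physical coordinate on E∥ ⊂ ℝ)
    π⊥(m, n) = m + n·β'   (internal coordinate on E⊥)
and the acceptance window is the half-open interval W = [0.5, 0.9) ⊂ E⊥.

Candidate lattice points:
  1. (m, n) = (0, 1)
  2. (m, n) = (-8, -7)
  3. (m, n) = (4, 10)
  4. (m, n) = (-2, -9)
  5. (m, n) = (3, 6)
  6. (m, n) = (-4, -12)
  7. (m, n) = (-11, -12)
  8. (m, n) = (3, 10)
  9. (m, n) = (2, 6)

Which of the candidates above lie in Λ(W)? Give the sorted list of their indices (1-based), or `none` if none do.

Compute β' = (3−√13)/2 = -0.3028, so π⊥(m,n) = m -0.3028·n.
candidate 1: (m,n)=(0,1) → π∥ = 0+1·β ≈ 3.3028, π⊥ = 0+1·β' ≈ -0.3028 ∉ [0.5, 0.9) ⇒ out
candidate 2: (m,n)=(-8,-7) → π∥ = -8-7·β ≈ -31.1194, π⊥ = -8-7·β' ≈ -5.8806 ∉ [0.5, 0.9) ⇒ out
candidate 3: (m,n)=(4,10) → π∥ = 4+10·β ≈ 37.0278, π⊥ = 4+10·β' ≈ 0.9722 ∉ [0.5, 0.9) ⇒ out
candidate 4: (m,n)=(-2,-9) → π∥ = -2-9·β ≈ -31.7250, π⊥ = -2-9·β' ≈ 0.7250 ∈ [0.5, 0.9) ⇒ IN Λ
candidate 5: (m,n)=(3,6) → π∥ = 3+6·β ≈ 22.8167, π⊥ = 3+6·β' ≈ 1.1833 ∉ [0.5, 0.9) ⇒ out
candidate 6: (m,n)=(-4,-12) → π∥ = -4-12·β ≈ -43.6333, π⊥ = -4-12·β' ≈ -0.3667 ∉ [0.5, 0.9) ⇒ out
candidate 7: (m,n)=(-11,-12) → π∥ = -11-12·β ≈ -50.6333, π⊥ = -11-12·β' ≈ -7.3667 ∉ [0.5, 0.9) ⇒ out
candidate 8: (m,n)=(3,10) → π∥ = 3+10·β ≈ 36.0278, π⊥ = 3+10·β' ≈ -0.0278 ∉ [0.5, 0.9) ⇒ out
candidate 9: (m,n)=(2,6) → π∥ = 2+6·β ≈ 21.8167, π⊥ = 2+6·β' ≈ 0.1833 ∉ [0.5, 0.9) ⇒ out

4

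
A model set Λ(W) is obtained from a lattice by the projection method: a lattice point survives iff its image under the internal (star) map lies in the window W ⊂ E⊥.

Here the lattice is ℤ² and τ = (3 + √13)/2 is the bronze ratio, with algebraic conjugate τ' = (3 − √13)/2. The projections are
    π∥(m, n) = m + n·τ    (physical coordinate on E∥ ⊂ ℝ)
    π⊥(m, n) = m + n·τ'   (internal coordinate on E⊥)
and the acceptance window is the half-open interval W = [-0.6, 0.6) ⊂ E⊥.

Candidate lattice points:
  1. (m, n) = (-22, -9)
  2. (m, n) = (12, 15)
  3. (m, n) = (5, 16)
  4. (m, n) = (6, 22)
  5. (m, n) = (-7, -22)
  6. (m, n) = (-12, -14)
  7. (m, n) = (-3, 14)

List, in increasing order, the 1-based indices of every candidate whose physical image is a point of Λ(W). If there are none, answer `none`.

τ' = (3−√13)/2 ≈ -0.30278.
[1] lift (-22,-9): star map gives -19.27502; window check -0.6 ≤ -19.27502 < 0.6 is false → out
[2] lift (12,15): star map gives 7.45837; window check -0.6 ≤ 7.45837 < 0.6 is false → out
[3] lift (5,16): star map gives 0.15559; window check -0.6 ≤ 0.15559 < 0.6 is true → IN Λ
[4] lift (6,22): star map gives -0.66106; window check -0.6 ≤ -0.66106 < 0.6 is false → out
[5] lift (-7,-22): star map gives -0.33894; window check -0.6 ≤ -0.33894 < 0.6 is true → IN Λ
[6] lift (-12,-14): star map gives -7.76114; window check -0.6 ≤ -7.76114 < 0.6 is false → out
[7] lift (-3,14): star map gives -7.23886; window check -0.6 ≤ -7.23886 < 0.6 is false → out

3, 5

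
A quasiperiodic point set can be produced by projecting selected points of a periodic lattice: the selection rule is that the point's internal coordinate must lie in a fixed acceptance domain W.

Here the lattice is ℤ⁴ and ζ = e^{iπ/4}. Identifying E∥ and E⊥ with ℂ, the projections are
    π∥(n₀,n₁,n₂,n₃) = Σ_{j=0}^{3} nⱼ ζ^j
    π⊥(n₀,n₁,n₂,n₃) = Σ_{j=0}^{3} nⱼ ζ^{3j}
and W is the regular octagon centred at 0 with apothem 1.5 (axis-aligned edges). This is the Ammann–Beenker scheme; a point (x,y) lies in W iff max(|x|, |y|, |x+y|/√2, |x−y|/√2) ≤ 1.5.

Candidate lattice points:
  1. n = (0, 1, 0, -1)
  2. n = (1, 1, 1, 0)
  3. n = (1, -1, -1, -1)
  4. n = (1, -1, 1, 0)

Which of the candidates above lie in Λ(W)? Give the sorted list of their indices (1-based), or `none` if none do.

π⊥(n) = n₀ + n₁ζ³ + n₂ζ⁶ + n₃ζ⁹ where ζ = e^{iπ/4}.
#1 (0, 1, 0, -1): internal (-1.414214, 0.000000); octagon support 1.414214 vs apothem 1.5 → ∈ W
#2 (1, 1, 1, 0): internal (0.292893, -0.292893); octagon support 0.414214 vs apothem 1.5 → ∈ W
#3 (1, -1, -1, -1): internal (1.000000, -0.414214); octagon support 1.000000 vs apothem 1.5 → ∈ W
#4 (1, -1, 1, 0): internal (1.707107, -1.707107); octagon support 2.414214 vs apothem 1.5 → ∉ W

1, 2, 3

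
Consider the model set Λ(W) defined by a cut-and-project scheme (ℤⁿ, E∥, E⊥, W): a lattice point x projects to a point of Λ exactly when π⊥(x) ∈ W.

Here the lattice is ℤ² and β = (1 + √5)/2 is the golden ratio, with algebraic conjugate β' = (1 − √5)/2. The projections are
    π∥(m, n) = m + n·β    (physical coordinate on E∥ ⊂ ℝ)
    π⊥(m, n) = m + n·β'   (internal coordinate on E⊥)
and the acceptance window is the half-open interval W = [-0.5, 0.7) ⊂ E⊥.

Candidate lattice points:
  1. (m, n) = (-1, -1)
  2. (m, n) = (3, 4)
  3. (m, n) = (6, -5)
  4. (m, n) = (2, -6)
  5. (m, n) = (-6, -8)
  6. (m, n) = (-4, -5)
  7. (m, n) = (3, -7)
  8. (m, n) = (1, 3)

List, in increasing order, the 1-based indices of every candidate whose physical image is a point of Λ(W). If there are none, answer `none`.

1, 2

Compute β' = (1−√5)/2 = -0.61803, so π⊥(m,n) = m -0.61803·n.
candidate 1: (m,n)=(-1,-1) → π∥ = -1-1·β ≈ -2.61803, π⊥ = -1-1·β' ≈ -0.38197 ∈ [-0.5, 0.7) ⇒ IN Λ
candidate 2: (m,n)=(3,4) → π∥ = 3+4·β ≈ 9.47214, π⊥ = 3+4·β' ≈ 0.52786 ∈ [-0.5, 0.7) ⇒ IN Λ
candidate 3: (m,n)=(6,-5) → π∥ = 6-5·β ≈ -2.09017, π⊥ = 6-5·β' ≈ 9.09017 ∉ [-0.5, 0.7) ⇒ out
candidate 4: (m,n)=(2,-6) → π∥ = 2-6·β ≈ -7.70820, π⊥ = 2-6·β' ≈ 5.70820 ∉ [-0.5, 0.7) ⇒ out
candidate 5: (m,n)=(-6,-8) → π∥ = -6-8·β ≈ -18.94427, π⊥ = -6-8·β' ≈ -1.05573 ∉ [-0.5, 0.7) ⇒ out
candidate 6: (m,n)=(-4,-5) → π∥ = -4-5·β ≈ -12.09017, π⊥ = -4-5·β' ≈ -0.90983 ∉ [-0.5, 0.7) ⇒ out
candidate 7: (m,n)=(3,-7) → π∥ = 3-7·β ≈ -8.32624, π⊥ = 3-7·β' ≈ 7.32624 ∉ [-0.5, 0.7) ⇒ out
candidate 8: (m,n)=(1,3) → π∥ = 1+3·β ≈ 5.85410, π⊥ = 1+3·β' ≈ -0.85410 ∉ [-0.5, 0.7) ⇒ out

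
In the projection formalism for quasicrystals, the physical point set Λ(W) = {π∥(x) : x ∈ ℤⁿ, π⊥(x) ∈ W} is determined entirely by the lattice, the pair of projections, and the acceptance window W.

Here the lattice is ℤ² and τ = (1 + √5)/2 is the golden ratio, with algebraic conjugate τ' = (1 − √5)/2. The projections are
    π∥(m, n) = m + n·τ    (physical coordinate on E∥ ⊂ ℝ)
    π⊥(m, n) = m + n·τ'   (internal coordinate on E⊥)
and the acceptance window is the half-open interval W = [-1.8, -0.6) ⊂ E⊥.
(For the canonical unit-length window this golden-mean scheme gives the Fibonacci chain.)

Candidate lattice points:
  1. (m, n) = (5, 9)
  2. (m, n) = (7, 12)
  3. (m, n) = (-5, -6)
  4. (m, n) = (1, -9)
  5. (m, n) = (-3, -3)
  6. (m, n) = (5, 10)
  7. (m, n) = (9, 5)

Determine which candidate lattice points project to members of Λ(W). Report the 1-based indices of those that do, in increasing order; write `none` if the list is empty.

3, 5, 6

τ' = (1−√5)/2 ≈ -0.6180.
[1] lift (5,9): star map gives -0.5623; window check -1.8 ≤ -0.5623 < -0.6 is false → out
[2] lift (7,12): star map gives -0.4164; window check -1.8 ≤ -0.4164 < -0.6 is false → out
[3] lift (-5,-6): star map gives -1.2918; window check -1.8 ≤ -1.2918 < -0.6 is true → IN Λ
[4] lift (1,-9): star map gives 6.5623; window check -1.8 ≤ 6.5623 < -0.6 is false → out
[5] lift (-3,-3): star map gives -1.1459; window check -1.8 ≤ -1.1459 < -0.6 is true → IN Λ
[6] lift (5,10): star map gives -1.1803; window check -1.8 ≤ -1.1803 < -0.6 is true → IN Λ
[7] lift (9,5): star map gives 5.9098; window check -1.8 ≤ 5.9098 < -0.6 is false → out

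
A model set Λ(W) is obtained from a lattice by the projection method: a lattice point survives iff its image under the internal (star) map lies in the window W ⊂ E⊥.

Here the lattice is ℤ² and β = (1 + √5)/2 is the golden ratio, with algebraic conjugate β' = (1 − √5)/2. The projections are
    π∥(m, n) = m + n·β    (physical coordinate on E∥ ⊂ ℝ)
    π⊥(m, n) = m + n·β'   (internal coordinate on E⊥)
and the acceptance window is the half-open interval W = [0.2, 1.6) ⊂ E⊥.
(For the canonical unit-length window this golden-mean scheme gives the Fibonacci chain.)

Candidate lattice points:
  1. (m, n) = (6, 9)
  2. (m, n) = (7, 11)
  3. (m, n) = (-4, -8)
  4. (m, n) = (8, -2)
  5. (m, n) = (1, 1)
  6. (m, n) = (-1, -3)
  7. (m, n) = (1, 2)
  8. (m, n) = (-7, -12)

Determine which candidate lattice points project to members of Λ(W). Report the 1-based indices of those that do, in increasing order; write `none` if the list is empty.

1, 2, 3, 5, 6, 8

Compute β' = (1−√5)/2 = -0.61803, so π⊥(m,n) = m -0.61803·n.
candidate 1: (m,n)=(6,9) → π∥ = 6+9·β ≈ 20.56231, π⊥ = 6+9·β' ≈ 0.43769 ∈ [0.2, 1.6) ⇒ IN Λ
candidate 2: (m,n)=(7,11) → π∥ = 7+11·β ≈ 24.79837, π⊥ = 7+11·β' ≈ 0.20163 ∈ [0.2, 1.6) ⇒ IN Λ
candidate 3: (m,n)=(-4,-8) → π∥ = -4-8·β ≈ -16.94427, π⊥ = -4-8·β' ≈ 0.94427 ∈ [0.2, 1.6) ⇒ IN Λ
candidate 4: (m,n)=(8,-2) → π∥ = 8-2·β ≈ 4.76393, π⊥ = 8-2·β' ≈ 9.23607 ∉ [0.2, 1.6) ⇒ out
candidate 5: (m,n)=(1,1) → π∥ = 1+1·β ≈ 2.61803, π⊥ = 1+1·β' ≈ 0.38197 ∈ [0.2, 1.6) ⇒ IN Λ
candidate 6: (m,n)=(-1,-3) → π∥ = -1-3·β ≈ -5.85410, π⊥ = -1-3·β' ≈ 0.85410 ∈ [0.2, 1.6) ⇒ IN Λ
candidate 7: (m,n)=(1,2) → π∥ = 1+2·β ≈ 4.23607, π⊥ = 1+2·β' ≈ -0.23607 ∉ [0.2, 1.6) ⇒ out
candidate 8: (m,n)=(-7,-12) → π∥ = -7-12·β ≈ -26.41641, π⊥ = -7-12·β' ≈ 0.41641 ∈ [0.2, 1.6) ⇒ IN Λ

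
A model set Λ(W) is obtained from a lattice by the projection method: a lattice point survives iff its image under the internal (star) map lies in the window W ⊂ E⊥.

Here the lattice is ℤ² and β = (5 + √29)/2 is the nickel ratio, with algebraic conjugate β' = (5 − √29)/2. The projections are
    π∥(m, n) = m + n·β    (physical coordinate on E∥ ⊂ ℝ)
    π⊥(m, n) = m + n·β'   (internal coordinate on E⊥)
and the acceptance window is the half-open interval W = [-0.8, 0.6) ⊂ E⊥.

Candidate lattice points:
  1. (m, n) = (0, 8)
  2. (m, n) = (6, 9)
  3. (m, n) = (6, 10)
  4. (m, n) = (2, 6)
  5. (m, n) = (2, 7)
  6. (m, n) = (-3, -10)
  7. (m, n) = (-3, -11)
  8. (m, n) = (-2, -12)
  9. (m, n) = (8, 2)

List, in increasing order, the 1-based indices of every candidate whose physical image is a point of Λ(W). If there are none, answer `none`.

β' = (5−√29)/2 ≈ -0.1926.
#1 (0,8): internal coord 0 + (8)·β' = -1.5407; -1.5407 ∉ [-0.8, 0.6) → out
#2 (6,9): internal coord 6 + (9)·β' = +4.2668; +4.2668 ∉ [-0.8, 0.6) → out
#3 (6,10): internal coord 6 + (10)·β' = +4.0742; +4.0742 ∉ [-0.8, 0.6) → out
#4 (2,6): internal coord 2 + (6)·β' = +0.8445; +0.8445 ∉ [-0.8, 0.6) → out
#5 (2,7): internal coord 2 + (7)·β' = +0.6519; +0.6519 ∉ [-0.8, 0.6) → out
#6 (-3,-10): internal coord -3 + (-10)·β' = -1.0742; -1.0742 ∉ [-0.8, 0.6) → out
#7 (-3,-11): internal coord -3 + (-11)·β' = -0.8816; -0.8816 ∉ [-0.8, 0.6) → out
#8 (-2,-12): internal coord -2 + (-12)·β' = +0.3110; +0.3110 ∈ [-0.8, 0.6) → IN Λ
#9 (8,2): internal coord 8 + (2)·β' = +7.6148; +7.6148 ∉ [-0.8, 0.6) → out

8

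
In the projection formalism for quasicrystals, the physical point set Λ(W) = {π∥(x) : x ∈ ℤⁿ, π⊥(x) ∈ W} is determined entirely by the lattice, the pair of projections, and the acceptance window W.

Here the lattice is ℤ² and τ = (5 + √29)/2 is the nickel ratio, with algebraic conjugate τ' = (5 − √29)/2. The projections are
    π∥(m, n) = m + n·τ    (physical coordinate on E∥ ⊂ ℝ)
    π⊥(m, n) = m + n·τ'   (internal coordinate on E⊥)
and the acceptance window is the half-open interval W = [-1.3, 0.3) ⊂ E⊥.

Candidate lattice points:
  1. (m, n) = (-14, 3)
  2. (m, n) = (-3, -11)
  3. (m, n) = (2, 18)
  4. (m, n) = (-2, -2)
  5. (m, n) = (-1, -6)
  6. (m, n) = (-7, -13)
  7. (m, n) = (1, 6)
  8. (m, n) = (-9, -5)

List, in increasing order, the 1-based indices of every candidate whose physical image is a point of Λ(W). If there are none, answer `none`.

Numerically τ ≈ 5.192582 and τ' = −1/τ ≈ -0.192582.
[1] lift (-14,3): star map gives -14.577747; window check -1.3 ≤ -14.577747 < 0.3 is false → out
[2] lift (-3,-11): star map gives -0.881594; window check -1.3 ≤ -0.881594 < 0.3 is true → IN Λ
[3] lift (2,18): star map gives -1.466483; window check -1.3 ≤ -1.466483 < 0.3 is false → out
[4] lift (-2,-2): star map gives -1.614835; window check -1.3 ≤ -1.614835 < 0.3 is false → out
[5] lift (-1,-6): star map gives 0.155494; window check -1.3 ≤ 0.155494 < 0.3 is true → IN Λ
[6] lift (-7,-13): star map gives -4.496429; window check -1.3 ≤ -4.496429 < 0.3 is false → out
[7] lift (1,6): star map gives -0.155494; window check -1.3 ≤ -0.155494 < 0.3 is true → IN Λ
[8] lift (-9,-5): star map gives -8.037088; window check -1.3 ≤ -8.037088 < 0.3 is false → out

2, 5, 7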